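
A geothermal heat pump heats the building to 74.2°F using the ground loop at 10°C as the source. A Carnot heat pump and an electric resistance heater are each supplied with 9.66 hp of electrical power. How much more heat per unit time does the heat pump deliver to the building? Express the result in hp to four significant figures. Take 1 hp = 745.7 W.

203.4 hp

In absolute terms T_C = 283.15 K and T_H = 296.59 K, so ΔT = 13.44 K.
COP_Carnot = T_H/ΔT = 296.59/13.44 = 22.06.
The heat pump delivers Q̇_H = COP × Ẇ = 213.1 hp; the resistance heater delivers Ẇ = 9.660 hp.
Extra = (COP − 1)·Ẇ = 203.4 hp.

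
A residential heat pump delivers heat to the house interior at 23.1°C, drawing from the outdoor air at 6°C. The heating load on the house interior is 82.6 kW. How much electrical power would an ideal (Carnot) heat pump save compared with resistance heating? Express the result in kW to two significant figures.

78 kW

In absolute terms T_C = 279.15 K and T_H = 296.25 K, so ΔT = 17.10 K.
COP_Carnot = T_H/ΔT = 296.25/17.10 = 17.32.
Resistance heating needs Ẇ_res = Q̇_H = 82.60 kW; the reversible heat pump needs only Ẇ_hp = Q̇_H/COP = 4.768 kW.
Saving = 82.60 − 4.768 = 77.83 kW.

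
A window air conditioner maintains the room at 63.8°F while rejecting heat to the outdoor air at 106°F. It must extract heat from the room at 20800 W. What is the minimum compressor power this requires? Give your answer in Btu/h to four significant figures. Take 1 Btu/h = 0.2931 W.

In absolute terms T_C = 290.82 K and T_H = 314.26 K, so ΔT = 23.44 K.
COP_Carnot = T_C/ΔT = 290.82/23.44 = 12.40.
Ẇ_min = Q̇/COP_Carnot = 20800/12.40 = 1677 W = 5721 Btu/h.

5721 Btu/h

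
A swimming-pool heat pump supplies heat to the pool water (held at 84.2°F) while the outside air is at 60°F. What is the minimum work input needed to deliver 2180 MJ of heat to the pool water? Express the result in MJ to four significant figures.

In absolute terms T_C = 288.71 K and T_H = 302.15 K, so ΔT = 13.44 K.
The reversible limit is COP_HP = T_H/ΔT = 22.47, so W_min = Q_H/COP = Q_H·ΔT/T_H.
W_min = 2180 × 13.44/302.15 = 97.00 MJ.

97.00 MJ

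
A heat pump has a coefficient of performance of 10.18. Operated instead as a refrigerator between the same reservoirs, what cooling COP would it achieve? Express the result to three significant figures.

9.18

Since Q_H = Q_C + W for any cycle, COP_R = Q_C/W = Q_H/W − 1.
COP_R = 10.18 − 1 = 9.18.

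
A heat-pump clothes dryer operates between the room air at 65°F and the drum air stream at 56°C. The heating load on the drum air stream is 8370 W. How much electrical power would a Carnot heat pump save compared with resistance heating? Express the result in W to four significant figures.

In absolute terms T_C = 291.48 K and T_H = 329.15 K, so ΔT = 37.67 K.
COP_Carnot = T_H/ΔT = 329.15/37.67 = 8.738.
Resistance heating needs Ẇ_res = Q̇_H = 8370 W; the reversible heat pump needs only Ẇ_hp = Q̇_H/COP = 957.8 W.
Saving = 8370 − 957.8 = 7412 W.

7412 W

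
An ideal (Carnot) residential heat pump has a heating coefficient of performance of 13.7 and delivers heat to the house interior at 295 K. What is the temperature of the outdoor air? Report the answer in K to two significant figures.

270 K

COP_HP = T_H/(T_H − T_C) gives T_H − T_C = T_H/COP.
With T_H = 295.00 K, T_C = 295.00 × (1 − 1/13.7) = 273.47 K.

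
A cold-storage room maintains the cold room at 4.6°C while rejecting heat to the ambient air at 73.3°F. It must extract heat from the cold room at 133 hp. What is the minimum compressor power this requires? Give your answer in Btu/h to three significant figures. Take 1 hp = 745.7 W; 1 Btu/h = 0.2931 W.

In absolute terms T_C = 277.75 K and T_H = 296.09 K, so ΔT = 18.34 K.
COP_Carnot = T_C/ΔT = 277.75/18.34 = 15.14.
Ẇ_min = Q̇/COP_Carnot = 133.0/15.14 = 8.784 hp = 22350 Btu/h.

22300 Btu/h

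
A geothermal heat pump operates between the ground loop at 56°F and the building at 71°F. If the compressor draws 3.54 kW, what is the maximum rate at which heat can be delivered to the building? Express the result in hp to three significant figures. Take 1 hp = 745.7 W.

168 hp

In absolute terms T_C = 286.48 K and T_H = 294.82 K, so ΔT = 8.333 K.
COP_Carnot = T_H/ΔT = 294.82/8.333 = 35.38.
Q̇_max = COP_Carnot × Ẇ = 35.38 × 3.540 kW = 125.2 kW = 167.9 hp.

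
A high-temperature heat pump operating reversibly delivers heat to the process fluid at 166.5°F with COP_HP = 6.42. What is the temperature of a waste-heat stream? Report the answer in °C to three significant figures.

20.5 °C

COP_HP = T_H/(T_H − T_C) gives T_H − T_C = T_H/COP.
With T_H = 347.87 K, T_C = 347.87 × (1 − 1/6.42) = 293.69 K.
Converting, 293.69 K = 20.54°C.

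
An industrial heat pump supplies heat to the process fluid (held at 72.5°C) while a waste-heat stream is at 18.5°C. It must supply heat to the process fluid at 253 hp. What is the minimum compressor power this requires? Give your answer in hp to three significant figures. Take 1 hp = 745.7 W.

In absolute terms T_C = 291.65 K and T_H = 345.65 K, so ΔT = 54.00 K.
COP_Carnot = T_H/ΔT = 345.65/54.00 = 6.401.
Ẇ_min = Q̇/COP_Carnot = 253.0/6.401 = 39.53 hp.

39.5 hp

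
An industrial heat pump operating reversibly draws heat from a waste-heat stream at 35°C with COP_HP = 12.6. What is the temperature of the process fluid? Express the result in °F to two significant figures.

140 °F

COP_HP = T_H/(T_H − T_C) rearranges to T_H = COP·T_C/(COP − 1).
With T_C = 308.15 K, T_H = 12.6 × 308.15/11.60 = 334.71 K.
Converting, 334.71 K = 142.82°F.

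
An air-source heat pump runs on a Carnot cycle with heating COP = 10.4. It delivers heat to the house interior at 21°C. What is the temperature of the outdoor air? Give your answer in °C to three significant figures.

COP_HP = T_H/(T_H − T_C) gives T_H − T_C = T_H/COP.
With T_H = 294.15 K, T_C = 294.15 × (1 − 1/10.4) = 265.87 K.
Converting, 265.87 K = -7.28°C.

-7.28 °C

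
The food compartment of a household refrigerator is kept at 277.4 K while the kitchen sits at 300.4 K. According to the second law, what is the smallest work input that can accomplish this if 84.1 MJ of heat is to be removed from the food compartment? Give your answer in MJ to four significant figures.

6.973 MJ

The reservoir spacing is ΔT = 300.4 − 277.4 = 23.00 K.
The reversible limit is COP_R = T_C/ΔT = 12.06, so W_min = Q_C/COP = Q_C·ΔT/T_C.
W_min = 84.10 × 23.00/277.40 = 6.973 MJ.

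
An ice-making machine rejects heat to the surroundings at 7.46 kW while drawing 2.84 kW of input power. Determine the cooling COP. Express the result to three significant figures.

1.63

The first law gives Q̇_H = Q̇_C + Ẇ, so the three rates are Q̇_C = 4.620, Q̇_H = 7.460, Ẇ = 2.840 kW.
COP_R = Q̇_C/Ẇ = 4.620/2.840 = 1.627.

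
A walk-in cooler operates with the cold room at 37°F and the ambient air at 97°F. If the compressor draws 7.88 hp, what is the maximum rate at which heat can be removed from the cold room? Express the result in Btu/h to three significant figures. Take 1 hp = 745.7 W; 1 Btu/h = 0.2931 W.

166000 Btu/h

In absolute terms T_C = 275.93 K and T_H = 309.26 K, so ΔT = 33.33 K.
COP_Carnot = T_C/ΔT = 275.93/33.33 = 8.278.
Q̇_max = COP_Carnot × Ẇ = 8.278 × 7.880 hp = 65.23 hp = 166000 Btu/h.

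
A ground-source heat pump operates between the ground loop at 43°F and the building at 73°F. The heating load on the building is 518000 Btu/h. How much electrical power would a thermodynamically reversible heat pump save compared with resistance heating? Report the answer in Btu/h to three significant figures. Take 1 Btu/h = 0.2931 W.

In absolute terms T_C = 279.26 K and T_H = 295.93 K, so ΔT = 16.67 K.
COP_Carnot = T_H/ΔT = 295.93/16.67 = 17.76.
Resistance heating needs Ẇ_res = Q̇_H = 518000 Btu/h; the reversible heat pump needs only Ẇ_hp = Q̇_H/COP = 29170 Btu/h.
Saving = 518000 − 29170 = 488800 Btu/h.

489000 Btu/h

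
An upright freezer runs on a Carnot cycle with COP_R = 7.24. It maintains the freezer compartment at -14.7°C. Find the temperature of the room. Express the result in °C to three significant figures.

21.0 °C

COP_R = T_C/(T_H − T_C) gives T_H − T_C = T_C/COP.
With T_C = 258.45 K, T_H = 258.45 × (1 + 1/7.24) = 294.15 K.
Converting, 294.15 K = 21.00°C.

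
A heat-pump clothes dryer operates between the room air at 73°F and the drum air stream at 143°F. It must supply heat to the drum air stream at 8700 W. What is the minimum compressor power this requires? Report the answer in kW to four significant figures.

In absolute terms T_C = 295.93 K and T_H = 334.82 K, so ΔT = 38.89 K.
COP_Carnot = T_H/ΔT = 334.82/38.89 = 8.610.
Ẇ_min = Q̇/COP_Carnot = 8700/8.610 = 1011 W = 1.011 kW.

1.011 kW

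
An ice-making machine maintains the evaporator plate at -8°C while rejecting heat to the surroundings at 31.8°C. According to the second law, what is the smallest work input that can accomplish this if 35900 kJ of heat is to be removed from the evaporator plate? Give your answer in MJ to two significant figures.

5.4 MJ

In absolute terms T_C = 265.15 K and T_H = 304.95 K, so ΔT = 39.80 K.
The reversible limit is COP_R = T_C/ΔT = 6.662, so W_min = Q_C/COP = Q_C·ΔT/T_C.
W_min = 35900 × 39.80/265.15 = 5389 kJ = 5.389 MJ.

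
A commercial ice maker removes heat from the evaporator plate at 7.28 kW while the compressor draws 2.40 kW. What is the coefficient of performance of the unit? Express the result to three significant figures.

The first law gives Q̇_H = Q̇_C + Ẇ, so the three rates are Q̇_C = 7.280, Q̇_H = 9.680, Ẇ = 2.400 kW.
COP_R = Q̇_C/Ẇ = 7.280/2.400 = 3.033.

3.03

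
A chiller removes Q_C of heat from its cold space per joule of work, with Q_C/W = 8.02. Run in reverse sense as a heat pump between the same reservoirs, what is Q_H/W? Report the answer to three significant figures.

The first law on one cycle gives Q_H = Q_C + W, so Q_H/W = Q_C/W + 1.
COP_HP = COP_R + 1 = 8.02 + 1 = 9.02.

9.02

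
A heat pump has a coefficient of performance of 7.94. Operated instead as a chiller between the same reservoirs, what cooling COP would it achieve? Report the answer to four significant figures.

6.940

Since Q_H = Q_C + W for any cycle, COP_R = Q_C/W = Q_H/W − 1.
COP_R = 7.94 − 1 = 6.94.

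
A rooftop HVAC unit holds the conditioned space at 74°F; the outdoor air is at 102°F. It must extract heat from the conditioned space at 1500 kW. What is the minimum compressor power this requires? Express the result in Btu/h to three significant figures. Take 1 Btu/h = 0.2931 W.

In absolute terms T_C = 296.48 K and T_H = 312.04 K, so ΔT = 15.56 K.
COP_Carnot = T_C/ΔT = 296.48/15.56 = 19.06.
Ẇ_min = Q̇/COP_Carnot = 1500/19.06 = 78.70 kW = 268500 Btu/h.

269000 Btu/h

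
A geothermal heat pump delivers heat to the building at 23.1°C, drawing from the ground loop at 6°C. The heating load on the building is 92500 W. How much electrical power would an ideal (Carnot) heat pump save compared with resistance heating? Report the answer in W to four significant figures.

87160 W

In absolute terms T_C = 279.15 K and T_H = 296.25 K, so ΔT = 17.10 K.
COP_Carnot = T_H/ΔT = 296.25/17.10 = 17.32.
Resistance heating needs Ẇ_res = Q̇_H = 92500 W; the reversible heat pump needs only Ẇ_hp = Q̇_H/COP = 5339 W.
Saving = 92500 − 5339 = 87160 W.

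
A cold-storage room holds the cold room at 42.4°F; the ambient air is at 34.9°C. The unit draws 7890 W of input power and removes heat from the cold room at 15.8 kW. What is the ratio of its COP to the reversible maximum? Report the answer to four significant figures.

0.2091

Converting, Q̇_C = 15.80 kW = 15800 W, so COP_actual = Q̇_C/Ẇ = 15800/7890 = 2.003.
In absolute terms T_C = 278.93 K and T_H = 308.05 K, so ΔT = 29.12 K.
COP_Carnot = T_C/ΔT = 278.93/29.12 = 9.578.
η_II = COP_actual/COP_Carnot = 2.003/9.578 = 0.2091.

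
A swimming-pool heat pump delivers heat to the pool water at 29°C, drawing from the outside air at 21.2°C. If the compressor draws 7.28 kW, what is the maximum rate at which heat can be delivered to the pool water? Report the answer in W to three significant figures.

In absolute terms T_C = 294.35 K and T_H = 302.15 K, so ΔT = 7.800 K.
COP_Carnot = T_H/ΔT = 302.15/7.800 = 38.74.
Q̇_max = COP_Carnot × Ẇ = 38.74 × 7.280 kW = 282.0 kW = 282000 W.

282000 W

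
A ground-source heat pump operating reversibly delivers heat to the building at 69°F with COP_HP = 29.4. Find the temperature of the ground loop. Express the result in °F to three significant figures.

COP_HP = T_H/(T_H − T_C) gives T_H − T_C = T_H/COP.
With T_H = 293.71 K, T_C = 293.71 × (1 − 1/29.4) = 283.72 K.
Converting, 283.72 K = 51.02°F.

51.0 °F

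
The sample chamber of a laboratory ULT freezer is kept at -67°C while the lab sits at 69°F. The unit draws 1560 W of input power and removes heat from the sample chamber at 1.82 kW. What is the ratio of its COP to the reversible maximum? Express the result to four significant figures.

0.4955

Converting, Q̇_C = 1.820 kW = 1820 W, so COP_actual = Q̇_C/Ẇ = 1820/1560 = 1.167.
In absolute terms T_C = 206.15 K and T_H = 293.71 K, so ΔT = 87.56 K.
COP_Carnot = T_C/ΔT = 206.15/87.56 = 2.355.
η_II = COP_actual/COP_Carnot = 1.167/2.355 = 0.4955.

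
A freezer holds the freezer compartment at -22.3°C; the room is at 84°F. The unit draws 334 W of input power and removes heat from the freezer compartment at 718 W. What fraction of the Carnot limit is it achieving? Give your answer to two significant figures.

COP_actual = Q̇_C/Ẇ = 718.0/334.0 = 2.150.
In absolute terms T_C = 250.85 K and T_H = 302.04 K, so ΔT = 51.19 K.
COP_Carnot = T_C/ΔT = 250.85/51.19 = 4.900.
η_II = COP_actual/COP_Carnot = 2.150/4.900 = 0.4387.

0.44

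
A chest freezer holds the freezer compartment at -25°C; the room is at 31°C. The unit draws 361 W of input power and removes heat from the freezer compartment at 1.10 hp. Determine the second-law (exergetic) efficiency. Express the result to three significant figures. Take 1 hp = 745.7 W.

0.513

Converting, Q̇_C = 1.100 hp = 820.3 W, so COP_actual = Q̇_C/Ẇ = 820.3/361.0 = 2.272.
In absolute terms T_C = 248.15 K and T_H = 304.15 K, so ΔT = 56.00 K.
COP_Carnot = T_C/ΔT = 248.15/56.00 = 4.431.
η_II = COP_actual/COP_Carnot = 2.272/4.431 = 0.5128.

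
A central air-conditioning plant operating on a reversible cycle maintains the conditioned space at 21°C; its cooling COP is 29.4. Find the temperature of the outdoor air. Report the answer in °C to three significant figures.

COP_R = T_C/(T_H − T_C) gives T_H − T_C = T_C/COP.
With T_C = 294.15 K, T_H = 294.15 × (1 + 1/29.4) = 304.16 K.
Converting, 304.16 K = 31.01°C.

31.0 °C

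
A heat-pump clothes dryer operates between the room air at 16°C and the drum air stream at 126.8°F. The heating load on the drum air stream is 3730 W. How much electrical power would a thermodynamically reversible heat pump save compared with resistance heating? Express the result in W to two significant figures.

In absolute terms T_C = 289.15 K and T_H = 325.82 K, so ΔT = 36.67 K.
COP_Carnot = T_H/ΔT = 325.82/36.67 = 8.886.
Resistance heating needs Ẇ_res = Q̇_H = 3730 W; the reversible heat pump needs only Ẇ_hp = Q̇_H/COP = 419.8 W.
Saving = 3730 − 419.8 = 3310 W.

3300 W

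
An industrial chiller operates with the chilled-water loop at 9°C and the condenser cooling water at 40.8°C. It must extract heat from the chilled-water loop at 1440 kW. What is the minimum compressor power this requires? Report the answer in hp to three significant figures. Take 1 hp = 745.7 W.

218 hp

In absolute terms T_C = 282.15 K and T_H = 313.95 K, so ΔT = 31.80 K.
COP_Carnot = T_C/ΔT = 282.15/31.80 = 8.873.
Ẇ_min = Q̇/COP_Carnot = 1440/8.873 = 162.3 kW = 217.6 hp.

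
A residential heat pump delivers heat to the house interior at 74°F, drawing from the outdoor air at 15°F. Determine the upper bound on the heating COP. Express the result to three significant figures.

In absolute terms T_C = 263.71 K and T_H = 296.48 K, so ΔT = 32.78 K.
For a reversible cycle, COP_Carnot = T_H/ΔT = 296.48/32.78 = 9.045.

9.05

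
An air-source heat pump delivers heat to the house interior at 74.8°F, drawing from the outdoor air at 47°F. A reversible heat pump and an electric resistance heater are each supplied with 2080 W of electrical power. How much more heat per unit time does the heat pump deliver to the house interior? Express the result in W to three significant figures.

In absolute terms T_C = 281.48 K and T_H = 296.93 K, so ΔT = 15.44 K.
COP_Carnot = T_H/ΔT = 296.93/15.44 = 19.23.
The heat pump delivers Q̇_H = COP × Ẇ = 39990 W; the resistance heater delivers Ẇ = 2080 W.
Extra = (COP − 1)·Ẇ = 37910 W.

37900 W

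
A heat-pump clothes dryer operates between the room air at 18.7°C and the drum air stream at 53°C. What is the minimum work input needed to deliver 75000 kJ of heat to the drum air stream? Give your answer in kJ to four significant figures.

In absolute terms T_C = 291.85 K and T_H = 326.15 K, so ΔT = 34.30 K.
The reversible limit is COP_HP = T_H/ΔT = 9.509, so W_min = Q_H/COP = Q_H·ΔT/T_H.
W_min = 75000 × 34.30/326.15 = 7887 kJ.

7887 kJ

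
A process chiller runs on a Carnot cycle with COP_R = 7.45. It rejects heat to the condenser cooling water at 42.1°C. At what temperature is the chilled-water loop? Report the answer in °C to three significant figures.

4.79 °C

For a Carnot refrigerator COP_R = T_C/(T_H − T_C), so T_C = COP·T_H/(1 + COP).
With T_H = 315.25 K, T_C = 7.45 × 315.25/8.450 = 277.94 K.
Converting, 277.94 K = 4.79°C.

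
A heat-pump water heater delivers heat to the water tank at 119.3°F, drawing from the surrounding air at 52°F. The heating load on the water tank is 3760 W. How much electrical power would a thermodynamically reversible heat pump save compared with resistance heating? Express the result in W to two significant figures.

In absolute terms T_C = 284.26 K and T_H = 321.65 K, so ΔT = 37.39 K.
COP_Carnot = T_H/ΔT = 321.65/37.39 = 8.603.
Resistance heating needs Ẇ_res = Q̇_H = 3760 W; the reversible heat pump needs only Ẇ_hp = Q̇_H/COP = 437.1 W.
Saving = 3760 − 437.1 = 3323 W.

3300 W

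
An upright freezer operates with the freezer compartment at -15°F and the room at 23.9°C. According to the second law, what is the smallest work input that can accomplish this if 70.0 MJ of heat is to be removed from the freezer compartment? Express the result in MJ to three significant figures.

In absolute terms T_C = 247.04 K and T_H = 297.05 K, so ΔT = 50.01 K.
The reversible limit is COP_R = T_C/ΔT = 4.940, so W_min = Q_C/COP = Q_C·ΔT/T_C.
W_min = 70.00 × 50.01/247.04 = 14.17 MJ.

14.2 MJ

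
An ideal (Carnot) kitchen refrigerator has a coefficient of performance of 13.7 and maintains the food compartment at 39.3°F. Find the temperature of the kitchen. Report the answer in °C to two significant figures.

COP_R = T_C/(T_H − T_C) gives T_H − T_C = T_C/COP.
With T_C = 277.21 K, T_H = 277.21 × (1 + 1/13.7) = 297.44 K.
Converting, 297.44 K = 24.29°C.

24 °C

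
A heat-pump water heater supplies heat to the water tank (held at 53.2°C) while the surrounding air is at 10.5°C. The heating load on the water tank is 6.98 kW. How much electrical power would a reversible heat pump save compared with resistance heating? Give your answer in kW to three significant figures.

6.07 kW

In absolute terms T_C = 283.65 K and T_H = 326.35 K, so ΔT = 42.70 K.
COP_Carnot = T_H/ΔT = 326.35/42.70 = 7.643.
Resistance heating needs Ẇ_res = Q̇_H = 6.980 kW; the reversible heat pump needs only Ẇ_hp = Q̇_H/COP = 0.9133 kW.
Saving = 6.980 − 0.9133 = 6.067 kW.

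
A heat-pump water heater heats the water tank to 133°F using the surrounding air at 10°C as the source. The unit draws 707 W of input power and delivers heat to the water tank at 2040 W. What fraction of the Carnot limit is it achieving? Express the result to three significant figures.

COP_actual = Q̇_H/Ẇ = 2040/707.0 = 2.885.
In absolute terms T_C = 283.15 K and T_H = 329.26 K, so ΔT = 46.11 K.
COP_Carnot = T_H/ΔT = 329.26/46.11 = 7.141.
η_II = COP_actual/COP_Carnot = 2.885/7.141 = 0.4041.

0.404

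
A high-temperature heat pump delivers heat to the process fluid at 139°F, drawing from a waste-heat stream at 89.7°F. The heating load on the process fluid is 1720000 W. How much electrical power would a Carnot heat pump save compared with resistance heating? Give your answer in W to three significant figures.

1580000 W

In absolute terms T_C = 305.21 K and T_H = 332.59 K, so ΔT = 27.39 K.
COP_Carnot = T_H/ΔT = 332.59/27.39 = 12.14.
Resistance heating needs Ẇ_res = Q̇_H = 1720000 W; the reversible heat pump needs only Ẇ_hp = Q̇_H/COP = 141600 W.
Saving = 1720000 − 141600 = 1578000 W.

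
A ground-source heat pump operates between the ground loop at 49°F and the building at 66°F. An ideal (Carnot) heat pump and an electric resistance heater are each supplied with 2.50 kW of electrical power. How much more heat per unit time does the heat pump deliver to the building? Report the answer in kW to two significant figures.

75 kW

In absolute terms T_C = 282.59 K and T_H = 292.04 K, so ΔT = 9.444 K.
COP_Carnot = T_H/ΔT = 292.04/9.444 = 30.92.
The heat pump delivers Q̇_H = COP × Ẇ = 77.30 kW; the resistance heater delivers Ẇ = 2.500 kW.
Extra = (COP − 1)·Ẇ = 74.80 kW.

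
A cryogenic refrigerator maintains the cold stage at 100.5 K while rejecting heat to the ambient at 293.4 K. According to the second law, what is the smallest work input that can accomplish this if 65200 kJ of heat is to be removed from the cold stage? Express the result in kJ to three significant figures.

The reservoir spacing is ΔT = 293.4 − 100.5 = 192.9 K.
The reversible limit is COP_R = T_C/ΔT = 0.5210, so W_min = Q_C/COP = Q_C·ΔT/T_C.
W_min = 65200 × 192.9/100.50 = 125100 kJ.

125000 kJ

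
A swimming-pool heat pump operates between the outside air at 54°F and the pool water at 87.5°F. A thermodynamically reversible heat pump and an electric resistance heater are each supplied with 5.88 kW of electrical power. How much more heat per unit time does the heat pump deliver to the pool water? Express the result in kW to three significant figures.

90.2 kW

In absolute terms T_C = 285.37 K and T_H = 303.98 K, so ΔT = 18.61 K.
COP_Carnot = T_H/ΔT = 303.98/18.61 = 16.33.
The heat pump delivers Q̇_H = COP × Ẇ = 96.04 kW; the resistance heater delivers Ẇ = 5.880 kW.
Extra = (COP − 1)·Ẇ = 90.16 kW.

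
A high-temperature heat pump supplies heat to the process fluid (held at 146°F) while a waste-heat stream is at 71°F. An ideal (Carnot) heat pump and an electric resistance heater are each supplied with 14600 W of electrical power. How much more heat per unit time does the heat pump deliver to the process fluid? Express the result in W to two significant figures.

In absolute terms T_C = 294.82 K and T_H = 336.48 K, so ΔT = 41.67 K.
COP_Carnot = T_H/ΔT = 336.48/41.67 = 8.076.
The heat pump delivers Q̇_H = COP × Ẇ = 117900 W; the resistance heater delivers Ẇ = 14600 W.
Extra = (COP − 1)·Ẇ = 103300 W.

100000 W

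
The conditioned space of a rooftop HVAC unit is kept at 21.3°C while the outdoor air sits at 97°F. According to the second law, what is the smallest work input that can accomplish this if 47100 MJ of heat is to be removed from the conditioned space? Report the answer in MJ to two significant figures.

2400 MJ

In absolute terms T_C = 294.45 K and T_H = 309.26 K, so ΔT = 14.81 K.
The reversible limit is COP_R = T_C/ΔT = 19.88, so W_min = Q_C/COP = Q_C·ΔT/T_C.
W_min = 47100 × 14.81/294.45 = 2369 MJ.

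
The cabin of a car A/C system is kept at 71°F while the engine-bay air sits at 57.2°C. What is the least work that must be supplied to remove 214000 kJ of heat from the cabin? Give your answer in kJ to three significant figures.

In absolute terms T_C = 294.82 K and T_H = 330.35 K, so ΔT = 35.53 K.
The reversible limit is COP_R = T_C/ΔT = 8.297, so W_min = Q_C/COP = Q_C·ΔT/T_C.
W_min = 214000 × 35.53/294.82 = 25790 kJ.

25800 kJ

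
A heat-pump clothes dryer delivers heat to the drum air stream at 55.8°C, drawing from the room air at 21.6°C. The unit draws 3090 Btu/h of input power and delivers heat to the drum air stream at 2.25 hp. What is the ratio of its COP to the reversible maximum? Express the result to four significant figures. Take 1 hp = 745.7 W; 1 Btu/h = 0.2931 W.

Converting, Q̇_H = 2.250 hp = 5724 Btu/h, so COP_actual = Q̇_H/Ẇ = 5724/3090 = 1.853.
In absolute terms T_C = 294.75 K and T_H = 328.95 K, so ΔT = 34.20 K.
COP_Carnot = T_H/ΔT = 328.95/34.20 = 9.618.
η_II = COP_actual/COP_Carnot = 1.853/9.618 = 0.1926.

0.1926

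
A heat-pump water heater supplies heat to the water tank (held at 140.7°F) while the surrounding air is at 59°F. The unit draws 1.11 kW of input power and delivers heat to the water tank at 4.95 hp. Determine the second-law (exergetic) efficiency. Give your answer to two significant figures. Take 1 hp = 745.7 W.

Converting, Q̇_H = 4.950 hp = 3.691 kW, so COP_actual = Q̇_H/Ẇ = 3.691/1.110 = 3.325.
In absolute terms T_C = 288.15 K and T_H = 333.54 K, so ΔT = 45.39 K.
COP_Carnot = T_H/ΔT = 333.54/45.39 = 7.348.
η_II = COP_actual/COP_Carnot = 3.325/7.348 = 0.4525.

0.45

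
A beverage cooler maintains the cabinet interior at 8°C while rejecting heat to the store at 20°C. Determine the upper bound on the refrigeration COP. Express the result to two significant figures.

In absolute terms T_C = 281.15 K and T_H = 293.15 K, so ΔT = 12.00 K.
For a reversible cycle, COP_Carnot = T_C/ΔT = 281.15/12.00 = 23.43.

23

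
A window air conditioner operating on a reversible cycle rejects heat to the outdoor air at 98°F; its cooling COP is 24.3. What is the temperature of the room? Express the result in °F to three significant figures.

76.0 °F

For a Carnot refrigerator COP_R = T_C/(T_H − T_C), so T_C = COP·T_H/(1 + COP).
With T_H = 309.82 K, T_C = 24.3 × 309.82/25.30 = 297.57 K.
Converting, 297.57 K = 75.96°F.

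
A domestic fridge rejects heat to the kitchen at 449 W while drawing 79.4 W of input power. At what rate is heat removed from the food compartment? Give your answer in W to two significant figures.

For a cyclic device the first law requires Q̇_H = Q̇_C + Ẇ.
Q̇_C = Q̇_H − Ẇ = 369.6 W.

370 W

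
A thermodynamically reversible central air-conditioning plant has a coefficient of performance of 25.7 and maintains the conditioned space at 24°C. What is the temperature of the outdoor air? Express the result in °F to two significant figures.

96 °F

COP_R = T_C/(T_H − T_C) gives T_H − T_C = T_C/COP.
With T_C = 297.15 K, T_H = 297.15 × (1 + 1/25.7) = 308.71 K.
Converting, 308.71 K = 96.01°F.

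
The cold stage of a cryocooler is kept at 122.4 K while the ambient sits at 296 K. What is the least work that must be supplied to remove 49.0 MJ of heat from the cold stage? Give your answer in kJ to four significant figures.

69500 kJ

The reservoir spacing is ΔT = 296 − 122.4 = 173.6 K.
The reversible limit is COP_R = T_C/ΔT = 0.7051, so W_min = Q_C/COP = Q_C·ΔT/T_C.
W_min = 49.00 × 173.6/122.40 = 69.50 MJ = 69500 kJ.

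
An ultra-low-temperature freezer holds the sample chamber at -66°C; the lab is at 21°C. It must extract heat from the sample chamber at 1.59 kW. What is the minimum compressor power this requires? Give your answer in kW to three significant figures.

In absolute terms T_C = 207.15 K and T_H = 294.15 K, so ΔT = 87.00 K.
COP_Carnot = T_C/ΔT = 207.15/87.00 = 2.381.
Ẇ_min = Q̇/COP_Carnot = 1.590/2.381 = 0.6678 kW.

0.668 kW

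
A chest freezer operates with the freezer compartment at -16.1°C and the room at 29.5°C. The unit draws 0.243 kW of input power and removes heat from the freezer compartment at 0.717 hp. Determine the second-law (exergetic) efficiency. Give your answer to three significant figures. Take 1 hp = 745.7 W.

Converting, Q̇_C = 0.7170 hp = 0.5347 kW, so COP_actual = Q̇_C/Ẇ = 0.5347/0.2430 = 2.200.
In absolute terms T_C = 257.05 K and T_H = 302.65 K, so ΔT = 45.60 K.
COP_Carnot = T_C/ΔT = 257.05/45.60 = 5.637.
η_II = COP_actual/COP_Carnot = 2.200/5.637 = 0.3903.

0.390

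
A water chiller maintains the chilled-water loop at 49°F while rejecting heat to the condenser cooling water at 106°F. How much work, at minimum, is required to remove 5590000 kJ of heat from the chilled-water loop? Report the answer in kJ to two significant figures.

630000 kJ

In absolute terms T_C = 282.59 K and T_H = 314.26 K, so ΔT = 31.67 K.
The reversible limit is COP_R = T_C/ΔT = 8.924, so W_min = Q_C/COP = Q_C·ΔT/T_C.
W_min = 5590000 × 31.67/282.59 = 626400 kJ.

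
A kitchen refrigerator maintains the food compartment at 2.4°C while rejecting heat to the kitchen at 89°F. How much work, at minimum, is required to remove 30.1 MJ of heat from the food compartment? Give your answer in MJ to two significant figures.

In absolute terms T_C = 275.55 K and T_H = 304.82 K, so ΔT = 29.27 K.
The reversible limit is COP_R = T_C/ΔT = 9.415, so W_min = Q_C/COP = Q_C·ΔT/T_C.
W_min = 30.10 × 29.27/275.55 = 3.197 MJ.

3.2 MJ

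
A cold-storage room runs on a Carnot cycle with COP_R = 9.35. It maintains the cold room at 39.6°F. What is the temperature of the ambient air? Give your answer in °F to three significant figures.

COP_R = T_C/(T_H − T_C) gives T_H − T_C = T_C/COP.
With T_C = 277.37 K, T_H = 277.37 × (1 + 1/9.35) = 307.04 K.
Converting, 307.04 K = 93.00°F.

93.0 °F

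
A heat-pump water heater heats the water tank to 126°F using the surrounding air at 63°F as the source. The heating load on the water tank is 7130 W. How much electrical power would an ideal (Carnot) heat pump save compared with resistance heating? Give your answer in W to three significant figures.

6360 W

In absolute terms T_C = 290.37 K and T_H = 325.37 K, so ΔT = 35.00 K.
COP_Carnot = T_H/ΔT = 325.37/35.00 = 9.296.
Resistance heating needs Ẇ_res = Q̇_H = 7130 W; the reversible heat pump needs only Ẇ_hp = Q̇_H/COP = 767.0 W.
Saving = 7130 − 767.0 = 6363 W.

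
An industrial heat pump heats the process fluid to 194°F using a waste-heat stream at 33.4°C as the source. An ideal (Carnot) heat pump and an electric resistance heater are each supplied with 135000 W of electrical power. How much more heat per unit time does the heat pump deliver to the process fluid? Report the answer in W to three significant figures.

In absolute terms T_C = 306.55 K and T_H = 363.15 K, so ΔT = 56.60 K.
COP_Carnot = T_H/ΔT = 363.15/56.60 = 6.416.
The heat pump delivers Q̇_H = COP × Ẇ = 866200 W; the resistance heater delivers Ẇ = 135000 W.
Extra = (COP − 1)·Ẇ = 731200 W.

731000 W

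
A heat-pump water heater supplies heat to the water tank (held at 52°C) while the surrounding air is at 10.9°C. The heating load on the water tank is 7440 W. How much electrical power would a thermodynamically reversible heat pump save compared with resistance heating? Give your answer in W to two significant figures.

In absolute terms T_C = 284.05 K and T_H = 325.15 K, so ΔT = 41.10 K.
COP_Carnot = T_H/ΔT = 325.15/41.10 = 7.911.
Resistance heating needs Ẇ_res = Q̇_H = 7440 W; the reversible heat pump needs only Ẇ_hp = Q̇_H/COP = 940.4 W.
Saving = 7440 − 940.4 = 6500 W.

6500 W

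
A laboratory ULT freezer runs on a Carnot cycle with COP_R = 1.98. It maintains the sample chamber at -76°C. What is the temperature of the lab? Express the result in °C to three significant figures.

23.6 °C

COP_R = T_C/(T_H − T_C) gives T_H − T_C = T_C/COP.
With T_C = 197.15 K, T_H = 197.15 × (1 + 1/1.98) = 296.72 K.
Converting, 296.72 K = 23.57°C.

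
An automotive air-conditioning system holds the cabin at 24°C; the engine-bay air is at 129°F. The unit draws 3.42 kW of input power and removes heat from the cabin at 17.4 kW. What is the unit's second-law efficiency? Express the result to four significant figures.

0.5117

COP_actual = Q̇_C/Ẇ = 17.40/3.420 = 5.088.
In absolute terms T_C = 297.15 K and T_H = 327.04 K, so ΔT = 29.89 K.
COP_Carnot = T_C/ΔT = 297.15/29.89 = 9.942.
η_II = COP_actual/COP_Carnot = 5.088/9.942 = 0.5117.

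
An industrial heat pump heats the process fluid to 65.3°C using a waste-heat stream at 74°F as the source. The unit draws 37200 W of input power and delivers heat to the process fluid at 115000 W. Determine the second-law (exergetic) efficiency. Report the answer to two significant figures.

COP_actual = Q̇_H/Ẇ = 115000/37200 = 3.091.
In absolute terms T_C = 296.48 K and T_H = 338.45 K, so ΔT = 41.97 K.
COP_Carnot = T_H/ΔT = 338.45/41.97 = 8.065.
η_II = COP_actual/COP_Carnot = 3.091/8.065 = 0.3833.

0.38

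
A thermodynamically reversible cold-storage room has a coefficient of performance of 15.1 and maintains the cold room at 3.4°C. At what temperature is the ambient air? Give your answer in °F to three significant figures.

71.1 °F

COP_R = T_C/(T_H − T_C) gives T_H − T_C = T_C/COP.
With T_C = 276.55 K, T_H = 276.55 × (1 + 1/15.1) = 294.86 K.
Converting, 294.86 K = 71.09°F.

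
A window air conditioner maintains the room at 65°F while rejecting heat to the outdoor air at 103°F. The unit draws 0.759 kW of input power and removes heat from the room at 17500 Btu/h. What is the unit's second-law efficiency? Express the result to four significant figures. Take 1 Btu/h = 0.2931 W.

0.4895

Converting, Q̇_C = 17500 Btu/h = 5.129 kW, so COP_actual = Q̇_C/Ẇ = 5.129/0.7590 = 6.758.
In absolute terms T_C = 291.48 K and T_H = 312.59 K, so ΔT = 21.11 K.
COP_Carnot = T_C/ΔT = 291.48/21.11 = 13.81.
η_II = COP_actual/COP_Carnot = 6.758/13.81 = 0.4895.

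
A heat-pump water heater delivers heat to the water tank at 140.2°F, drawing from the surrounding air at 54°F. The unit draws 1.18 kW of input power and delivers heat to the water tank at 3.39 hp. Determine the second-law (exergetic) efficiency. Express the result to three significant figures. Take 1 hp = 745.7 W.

0.308

Converting, Q̇_H = 3.390 hp = 2.528 kW, so COP_actual = Q̇_H/Ẇ = 2.528/1.180 = 2.142.
In absolute terms T_C = 285.37 K and T_H = 333.26 K, so ΔT = 47.89 K.
COP_Carnot = T_H/ΔT = 333.26/47.89 = 6.959.
η_II = COP_actual/COP_Carnot = 2.142/6.959 = 0.3078.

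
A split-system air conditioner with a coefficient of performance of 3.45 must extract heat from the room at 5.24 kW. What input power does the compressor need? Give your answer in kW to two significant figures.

Ẇ = Q̇_C/COP = 5.240/3.45 = 1.519 kW.

1.5 kW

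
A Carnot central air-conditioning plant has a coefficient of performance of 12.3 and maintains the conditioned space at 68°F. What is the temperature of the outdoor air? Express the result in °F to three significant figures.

COP_R = T_C/(T_H − T_C) gives T_H − T_C = T_C/COP.
With T_C = 293.15 K, T_H = 293.15 × (1 + 1/12.3) = 316.98 K.
Converting, 316.98 K = 110.90°F.

111 °F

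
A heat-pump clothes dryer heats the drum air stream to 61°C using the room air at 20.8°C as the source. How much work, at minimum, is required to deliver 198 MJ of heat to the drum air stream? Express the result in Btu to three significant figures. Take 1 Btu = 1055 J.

22600 Btu

In absolute terms T_C = 293.95 K and T_H = 334.15 K, so ΔT = 40.20 K.
The reversible limit is COP_HP = T_H/ΔT = 8.312, so W_min = Q_H/COP = Q_H·ΔT/T_H.
W_min = 198.0 × 40.20/334.15 = 23.82 MJ = 22580 Btu.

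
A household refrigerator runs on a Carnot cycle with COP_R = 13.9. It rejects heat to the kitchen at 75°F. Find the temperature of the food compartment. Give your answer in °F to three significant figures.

39.1 °F

For a Carnot refrigerator COP_R = T_C/(T_H − T_C), so T_C = COP·T_H/(1 + COP).
With T_H = 297.04 K, T_C = 13.9 × 297.04/14.90 = 277.10 K.
Converting, 277.10 K = 39.12°F.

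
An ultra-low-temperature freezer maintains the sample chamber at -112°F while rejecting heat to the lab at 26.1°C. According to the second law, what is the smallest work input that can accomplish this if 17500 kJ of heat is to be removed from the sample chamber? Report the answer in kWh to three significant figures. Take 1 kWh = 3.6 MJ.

2.67 kWh

In absolute terms T_C = 193.15 K and T_H = 299.25 K, so ΔT = 106.1 K.
The reversible limit is COP_R = T_C/ΔT = 1.820, so W_min = Q_C/COP = Q_C·ΔT/T_C.
W_min = 17500 × 106.1/193.15 = 9613 kJ = 2.670 kWh.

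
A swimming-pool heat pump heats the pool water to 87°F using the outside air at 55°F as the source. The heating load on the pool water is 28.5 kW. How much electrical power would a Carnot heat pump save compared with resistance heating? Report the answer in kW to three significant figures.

26.8 kW

In absolute terms T_C = 285.93 K and T_H = 303.71 K, so ΔT = 17.78 K.
COP_Carnot = T_H/ΔT = 303.71/17.78 = 17.08.
Resistance heating needs Ẇ_res = Q̇_H = 28.50 kW; the reversible heat pump needs only Ẇ_hp = Q̇_H/COP = 1.668 kW.
Saving = 28.50 − 1.668 = 26.83 kW.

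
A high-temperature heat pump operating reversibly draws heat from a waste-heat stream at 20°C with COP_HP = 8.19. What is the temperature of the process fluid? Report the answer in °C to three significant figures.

COP_HP = T_H/(T_H − T_C) rearranges to T_H = COP·T_C/(COP − 1).
With T_C = 293.15 K, T_H = 8.19 × 293.15/7.190 = 333.92 K.
Converting, 333.92 K = 60.77°C.

60.8 °C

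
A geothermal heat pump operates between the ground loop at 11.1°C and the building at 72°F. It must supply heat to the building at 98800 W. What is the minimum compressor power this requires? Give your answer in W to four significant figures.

3720 W

In absolute terms T_C = 284.25 K and T_H = 295.37 K, so ΔT = 11.12 K.
COP_Carnot = T_H/ΔT = 295.37/11.12 = 26.56.
Ẇ_min = Q̇/COP_Carnot = 98800/26.56 = 3720 W.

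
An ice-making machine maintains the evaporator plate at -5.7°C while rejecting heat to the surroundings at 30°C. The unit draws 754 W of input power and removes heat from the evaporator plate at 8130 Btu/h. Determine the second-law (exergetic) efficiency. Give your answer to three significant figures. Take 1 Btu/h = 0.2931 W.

Converting, Q̇_C = 8130 Btu/h = 2383 W, so COP_actual = Q̇_C/Ẇ = 2383/754.0 = 3.160.
In absolute terms T_C = 267.45 K and T_H = 303.15 K, so ΔT = 35.70 K.
COP_Carnot = T_C/ΔT = 267.45/35.70 = 7.492.
η_II = COP_actual/COP_Carnot = 3.160/7.492 = 0.4219.

0.422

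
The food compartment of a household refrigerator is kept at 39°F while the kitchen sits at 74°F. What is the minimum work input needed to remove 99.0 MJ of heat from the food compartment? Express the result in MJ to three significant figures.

In absolute terms T_C = 277.04 K and T_H = 296.48 K, so ΔT = 19.44 K.
The reversible limit is COP_R = T_C/ΔT = 14.25, so W_min = Q_C/COP = Q_C·ΔT/T_C.
W_min = 99.00 × 19.44/277.04 = 6.948 MJ.

6.95 MJ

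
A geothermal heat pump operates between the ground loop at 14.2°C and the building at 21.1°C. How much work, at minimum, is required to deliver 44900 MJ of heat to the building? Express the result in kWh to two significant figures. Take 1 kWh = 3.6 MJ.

290 kWh

In absolute terms T_C = 287.35 K and T_H = 294.25 K, so ΔT = 6.900 K.
The reversible limit is COP_HP = T_H/ΔT = 42.64, so W_min = Q_H/COP = Q_H·ΔT/T_H.
W_min = 44900 × 6.900/294.25 = 1053 MJ = 292.5 kWh.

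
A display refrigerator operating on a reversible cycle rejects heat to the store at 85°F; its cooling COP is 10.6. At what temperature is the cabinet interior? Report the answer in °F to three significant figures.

For a Carnot refrigerator COP_R = T_C/(T_H − T_C), so T_C = COP·T_H/(1 + COP).
With T_H = 302.59 K, T_C = 10.6 × 302.59/11.60 = 276.51 K.
Converting, 276.51 K = 38.05°F.

38.0 °F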